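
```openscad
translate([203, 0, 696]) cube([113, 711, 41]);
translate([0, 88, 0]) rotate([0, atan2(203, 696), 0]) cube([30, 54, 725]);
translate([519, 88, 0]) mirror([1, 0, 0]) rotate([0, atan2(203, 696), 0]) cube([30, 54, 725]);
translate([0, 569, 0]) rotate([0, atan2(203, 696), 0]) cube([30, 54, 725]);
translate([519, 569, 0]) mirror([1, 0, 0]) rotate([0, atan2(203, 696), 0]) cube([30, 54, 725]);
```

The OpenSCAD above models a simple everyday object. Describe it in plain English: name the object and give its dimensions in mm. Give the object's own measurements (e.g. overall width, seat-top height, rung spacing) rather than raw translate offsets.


A sawhorse. A 113×711×41 mm beam (x, y, z) sits on two A-frame leg pairs. Each pair is two raked legs of 30×54 mm section (54 mm along y) splaying symmetrically in x. Each leg rises 696 mm vertically over 203 mm of horizontal reach and is 725 mm long along its own axis. Every leg's outer bottom edge rests on the floor and its outer top edge meets a bottom edge of the beam — the left legs (tilting toward +x) meet the beam's −x bottom edge, the right legs (their mirror images, tilting toward −x) meet its +x bottom edge — so the leg tops tuck under the beam, the beam's underside is 696 mm above the floor, and the feet are 519 mm apart outside-to-outside with the beam centred between them. The two leg pairs are set in 88 mm from either end of the beam.


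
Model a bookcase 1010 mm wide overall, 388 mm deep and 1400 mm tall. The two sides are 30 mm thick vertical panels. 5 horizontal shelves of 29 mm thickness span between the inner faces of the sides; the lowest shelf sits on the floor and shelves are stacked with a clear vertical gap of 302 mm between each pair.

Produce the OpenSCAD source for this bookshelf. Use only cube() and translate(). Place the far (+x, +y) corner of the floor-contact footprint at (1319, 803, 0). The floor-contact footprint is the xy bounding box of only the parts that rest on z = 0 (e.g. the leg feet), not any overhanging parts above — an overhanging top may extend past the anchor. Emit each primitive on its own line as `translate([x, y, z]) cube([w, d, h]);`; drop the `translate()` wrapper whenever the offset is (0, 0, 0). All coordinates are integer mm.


translate([309, 415, 0]) cube([30, 388, 1400]);
translate([1289, 415, 0]) cube([30, 388, 1400]);
translate([339, 415, 0]) cube([950, 388, 29]);
translate([339, 415, 331]) cube([950, 388, 29]);
translate([339, 415, 662]) cube([950, 388, 29]);
translate([339, 415, 993]) cube([950, 388, 29]);
translate([339, 415, 1324]) cube([950, 388, 29]);


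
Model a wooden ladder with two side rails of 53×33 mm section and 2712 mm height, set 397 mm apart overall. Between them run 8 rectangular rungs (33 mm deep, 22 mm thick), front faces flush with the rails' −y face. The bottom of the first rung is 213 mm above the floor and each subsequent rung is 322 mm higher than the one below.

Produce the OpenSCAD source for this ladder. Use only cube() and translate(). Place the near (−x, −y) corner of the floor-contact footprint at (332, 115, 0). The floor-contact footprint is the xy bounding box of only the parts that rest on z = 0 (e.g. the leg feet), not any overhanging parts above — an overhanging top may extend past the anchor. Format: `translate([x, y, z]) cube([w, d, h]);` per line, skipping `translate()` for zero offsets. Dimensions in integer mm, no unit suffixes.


// rung span = 397 - 2*53 = 291
// rung[k] z = 213 + k*322
translate([332, 115, 0]) cube([53, 33, 2712]);
translate([676, 115, 0]) cube([53, 33, 2712]);
translate([385, 115, 213]) cube([291, 33, 22]);
translate([385, 115, 535]) cube([291, 33, 22]);
translate([385, 115, 857]) cube([291, 33, 22]);
translate([385, 115, 1179]) cube([291, 33, 22]);
translate([385, 115, 1501]) cube([291, 33, 22]);
translate([385, 115, 1823]) cube([291, 33, 22]);
translate([385, 115, 2145]) cube([291, 33, 22]);
translate([385, 115, 2467]) cube([291, 33, 22]);


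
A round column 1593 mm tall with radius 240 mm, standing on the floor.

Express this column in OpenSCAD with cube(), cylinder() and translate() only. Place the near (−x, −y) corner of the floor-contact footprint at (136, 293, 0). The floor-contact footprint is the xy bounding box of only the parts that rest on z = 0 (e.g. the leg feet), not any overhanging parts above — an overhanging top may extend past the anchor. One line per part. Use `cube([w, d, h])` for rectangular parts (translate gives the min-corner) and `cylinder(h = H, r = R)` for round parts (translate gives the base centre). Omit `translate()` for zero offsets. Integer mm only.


translate([376, 533, 0]) cylinder(h = 1593, r = 240);


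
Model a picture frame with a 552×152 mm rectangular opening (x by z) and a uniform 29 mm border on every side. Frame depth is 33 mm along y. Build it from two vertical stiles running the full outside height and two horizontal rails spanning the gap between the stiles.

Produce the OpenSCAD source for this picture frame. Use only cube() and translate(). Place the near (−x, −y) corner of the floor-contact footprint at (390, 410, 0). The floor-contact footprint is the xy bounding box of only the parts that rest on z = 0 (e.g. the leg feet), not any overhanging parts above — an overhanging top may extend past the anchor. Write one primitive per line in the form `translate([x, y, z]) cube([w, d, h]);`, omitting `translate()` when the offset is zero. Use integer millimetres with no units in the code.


translate([390, 410, 0]) cube([29, 33, 210]);
translate([971, 410, 0]) cube([29, 33, 210]);
translate([419, 410, 0]) cube([552, 33, 29]);
translate([419, 410, 181]) cube([552, 33, 29]);


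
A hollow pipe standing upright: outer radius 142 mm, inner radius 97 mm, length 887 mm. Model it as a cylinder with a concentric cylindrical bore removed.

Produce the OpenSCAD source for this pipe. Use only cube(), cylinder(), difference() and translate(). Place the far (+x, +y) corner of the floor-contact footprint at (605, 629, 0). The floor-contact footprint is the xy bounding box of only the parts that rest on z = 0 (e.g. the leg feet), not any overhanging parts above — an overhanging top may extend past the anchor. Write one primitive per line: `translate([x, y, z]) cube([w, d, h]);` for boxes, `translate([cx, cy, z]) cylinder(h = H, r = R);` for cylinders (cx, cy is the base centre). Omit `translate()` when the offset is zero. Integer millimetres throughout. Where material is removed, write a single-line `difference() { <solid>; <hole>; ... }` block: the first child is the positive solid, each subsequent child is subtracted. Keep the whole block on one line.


difference() { translate([463, 487, 0]) cylinder(h = 887, r = 142); translate([463, 487, 0]) cylinder(h = 887, r = 97); }


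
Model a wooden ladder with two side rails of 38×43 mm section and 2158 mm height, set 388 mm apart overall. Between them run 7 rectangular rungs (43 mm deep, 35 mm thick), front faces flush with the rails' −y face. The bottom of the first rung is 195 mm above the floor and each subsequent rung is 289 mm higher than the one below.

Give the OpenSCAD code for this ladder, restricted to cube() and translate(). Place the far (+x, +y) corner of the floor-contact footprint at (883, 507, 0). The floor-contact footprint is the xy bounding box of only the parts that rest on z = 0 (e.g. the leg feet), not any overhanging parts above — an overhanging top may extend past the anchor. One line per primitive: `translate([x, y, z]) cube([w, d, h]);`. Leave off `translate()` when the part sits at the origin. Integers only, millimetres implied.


// rung span = 388 - 2*38 = 312
// rung[k] z = 195 + k*289
translate([495, 464, 0]) cube([38, 43, 2158]);
translate([845, 464, 0]) cube([38, 43, 2158]);
translate([533, 464, 195]) cube([312, 43, 35]);
translate([533, 464, 484]) cube([312, 43, 35]);
translate([533, 464, 773]) cube([312, 43, 35]);
translate([533, 464, 1062]) cube([312, 43, 35]);
translate([533, 464, 1351]) cube([312, 43, 35]);
translate([533, 464, 1640]) cube([312, 43, 35]);
translate([533, 464, 1929]) cube([312, 43, 35]);


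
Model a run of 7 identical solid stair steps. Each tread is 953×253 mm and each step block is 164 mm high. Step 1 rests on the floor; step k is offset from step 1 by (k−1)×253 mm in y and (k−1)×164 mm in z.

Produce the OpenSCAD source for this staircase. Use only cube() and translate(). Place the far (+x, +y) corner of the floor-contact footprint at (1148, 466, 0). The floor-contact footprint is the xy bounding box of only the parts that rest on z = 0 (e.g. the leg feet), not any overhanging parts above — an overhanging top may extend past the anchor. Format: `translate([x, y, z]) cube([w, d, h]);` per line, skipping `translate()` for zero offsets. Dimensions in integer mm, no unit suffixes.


translate([195, 213, 0]) cube([953, 253, 164]);
translate([195, 466, 164]) cube([953, 253, 164]);
translate([195, 719, 328]) cube([953, 253, 164]);
translate([195, 972, 492]) cube([953, 253, 164]);
translate([195, 1225, 656]) cube([953, 253, 164]);
translate([195, 1478, 820]) cube([953, 253, 164]);
translate([195, 1731, 984]) cube([953, 253, 164]);


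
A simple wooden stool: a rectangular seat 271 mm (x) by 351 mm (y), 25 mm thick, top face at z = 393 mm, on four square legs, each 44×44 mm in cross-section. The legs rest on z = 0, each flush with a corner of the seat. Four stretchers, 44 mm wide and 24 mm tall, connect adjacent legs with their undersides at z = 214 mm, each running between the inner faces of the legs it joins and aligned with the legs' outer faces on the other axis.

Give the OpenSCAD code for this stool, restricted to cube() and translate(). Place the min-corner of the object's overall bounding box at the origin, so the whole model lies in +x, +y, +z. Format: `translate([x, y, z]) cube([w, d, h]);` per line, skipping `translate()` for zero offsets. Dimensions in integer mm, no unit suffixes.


translate([0, 0, 368]) cube([271, 351, 25]);
cube([44, 44, 368]);
translate([227, 0, 0]) cube([44, 44, 368]);
translate([0, 307, 0]) cube([44, 44, 368]);
translate([227, 307, 0]) cube([44, 44, 368]);
translate([44, 0, 214]) cube([183, 44, 24]);
translate([44, 307, 214]) cube([183, 44, 24]);
translate([0, 44, 214]) cube([44, 263, 24]);
translate([227, 44, 214]) cube([44, 263, 24]);


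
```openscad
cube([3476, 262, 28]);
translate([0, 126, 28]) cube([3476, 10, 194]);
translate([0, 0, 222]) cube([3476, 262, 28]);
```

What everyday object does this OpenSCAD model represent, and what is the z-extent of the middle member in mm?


An I-beam. The web height is 194 mm.

Two wide flanges with a thin centred web — an I-beam. Overall 250 mm minus two 28 mm flanges gives a web of 250 − 2·28 = 194 mm.


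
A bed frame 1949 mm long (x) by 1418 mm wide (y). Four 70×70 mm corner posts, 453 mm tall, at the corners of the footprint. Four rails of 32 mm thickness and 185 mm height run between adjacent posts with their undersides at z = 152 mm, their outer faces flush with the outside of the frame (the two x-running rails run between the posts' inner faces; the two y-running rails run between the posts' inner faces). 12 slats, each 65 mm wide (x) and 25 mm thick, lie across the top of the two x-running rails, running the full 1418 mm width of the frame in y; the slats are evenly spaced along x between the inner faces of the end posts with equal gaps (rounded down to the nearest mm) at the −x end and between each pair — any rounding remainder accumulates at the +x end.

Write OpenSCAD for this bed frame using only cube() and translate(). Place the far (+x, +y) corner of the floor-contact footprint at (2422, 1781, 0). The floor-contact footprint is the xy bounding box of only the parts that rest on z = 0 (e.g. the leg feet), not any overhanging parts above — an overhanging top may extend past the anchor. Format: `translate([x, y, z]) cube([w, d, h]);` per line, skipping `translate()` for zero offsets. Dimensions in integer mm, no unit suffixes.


translate([473, 363, 0]) cube([70, 70, 453]);
translate([473, 1711, 0]) cube([70, 70, 453]);
translate([2352, 363, 0]) cube([70, 70, 453]);
translate([2352, 1711, 0]) cube([70, 70, 453]);
translate([543, 363, 152]) cube([1809, 32, 185]);
translate([543, 1749, 152]) cube([1809, 32, 185]);
translate([473, 433, 152]) cube([32, 1278, 185]);
translate([2390, 433, 152]) cube([32, 1278, 185]);
translate([622, 363, 337]) cube([65, 1418, 25]);
translate([766, 363, 337]) cube([65, 1418, 25]);
translate([910, 363, 337]) cube([65, 1418, 25]);
translate([1054, 363, 337]) cube([65, 1418, 25]);
translate([1198, 363, 337]) cube([65, 1418, 25]);
translate([1342, 363, 337]) cube([65, 1418, 25]);
translate([1486, 363, 337]) cube([65, 1418, 25]);
translate([1630, 363, 337]) cube([65, 1418, 25]);
translate([1774, 363, 337]) cube([65, 1418, 25]);
translate([1918, 363, 337]) cube([65, 1418, 25]);
translate([2062, 363, 337]) cube([65, 1418, 25]);
translate([2206, 363, 337]) cube([65, 1418, 25]);


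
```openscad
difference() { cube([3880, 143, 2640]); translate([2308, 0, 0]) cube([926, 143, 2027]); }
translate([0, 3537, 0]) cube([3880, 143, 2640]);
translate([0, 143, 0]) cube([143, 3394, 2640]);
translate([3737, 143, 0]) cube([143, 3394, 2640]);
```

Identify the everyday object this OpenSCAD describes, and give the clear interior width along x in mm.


A single room. The interior width is 3594 mm.

Four walls enclosing a rectangle with a door in the front wall — a room. Outside width 3880 minus two 143 mm walls gives 3594 mm.


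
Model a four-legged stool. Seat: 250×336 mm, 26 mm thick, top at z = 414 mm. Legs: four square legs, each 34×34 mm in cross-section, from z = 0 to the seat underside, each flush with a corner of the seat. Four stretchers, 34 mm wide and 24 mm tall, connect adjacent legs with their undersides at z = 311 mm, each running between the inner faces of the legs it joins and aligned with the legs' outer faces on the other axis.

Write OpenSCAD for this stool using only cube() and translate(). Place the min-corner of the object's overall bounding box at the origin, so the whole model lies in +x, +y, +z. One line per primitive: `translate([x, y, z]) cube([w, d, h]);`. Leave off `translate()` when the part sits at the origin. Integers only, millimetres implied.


// leg_h = 414 - 26 = 388
// stretcher span = 250 - 2*34 = 182
translate([0, 0, 388]) cube([250, 336, 26]);
cube([34, 34, 388]);
translate([216, 0, 0]) cube([34, 34, 388]);
translate([0, 302, 0]) cube([34, 34, 388]);
translate([216, 302, 0]) cube([34, 34, 388]);
translate([34, 0, 311]) cube([182, 34, 24]);
translate([34, 302, 311]) cube([182, 34, 24]);
translate([0, 34, 311]) cube([34, 268, 24]);
translate([216, 34, 311]) cube([34, 268, 24]);


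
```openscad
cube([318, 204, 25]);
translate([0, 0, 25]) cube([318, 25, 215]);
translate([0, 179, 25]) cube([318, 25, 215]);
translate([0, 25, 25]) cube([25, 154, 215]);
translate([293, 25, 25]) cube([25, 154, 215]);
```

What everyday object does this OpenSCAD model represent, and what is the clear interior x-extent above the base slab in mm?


An open box. The internal width is 268 mm.

A 318×204 base slab with four walls standing on it — an open box. The base is 318 mm wide and the walls are 25 mm thick, so the internal width is 318 − 2 × 25 = 268 mm.


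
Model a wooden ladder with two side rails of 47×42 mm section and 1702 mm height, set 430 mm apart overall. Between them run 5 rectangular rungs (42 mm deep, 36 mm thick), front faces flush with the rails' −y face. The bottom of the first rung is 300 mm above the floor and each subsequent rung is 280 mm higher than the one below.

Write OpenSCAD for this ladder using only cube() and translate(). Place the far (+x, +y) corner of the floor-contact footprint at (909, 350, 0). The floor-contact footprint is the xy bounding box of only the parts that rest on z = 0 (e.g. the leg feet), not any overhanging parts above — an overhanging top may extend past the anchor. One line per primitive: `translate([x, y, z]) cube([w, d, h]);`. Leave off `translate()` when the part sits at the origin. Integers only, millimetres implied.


// rung span = 430 - 2*47 = 336
// rung[k] z = 300 + k*280
translate([479, 308, 0]) cube([47, 42, 1702]);
translate([862, 308, 0]) cube([47, 42, 1702]);
translate([526, 308, 300]) cube([336, 42, 36]);
translate([526, 308, 580]) cube([336, 42, 36]);
translate([526, 308, 860]) cube([336, 42, 36]);
translate([526, 308, 1140]) cube([336, 42, 36]);
translate([526, 308, 1420]) cube([336, 42, 36]);


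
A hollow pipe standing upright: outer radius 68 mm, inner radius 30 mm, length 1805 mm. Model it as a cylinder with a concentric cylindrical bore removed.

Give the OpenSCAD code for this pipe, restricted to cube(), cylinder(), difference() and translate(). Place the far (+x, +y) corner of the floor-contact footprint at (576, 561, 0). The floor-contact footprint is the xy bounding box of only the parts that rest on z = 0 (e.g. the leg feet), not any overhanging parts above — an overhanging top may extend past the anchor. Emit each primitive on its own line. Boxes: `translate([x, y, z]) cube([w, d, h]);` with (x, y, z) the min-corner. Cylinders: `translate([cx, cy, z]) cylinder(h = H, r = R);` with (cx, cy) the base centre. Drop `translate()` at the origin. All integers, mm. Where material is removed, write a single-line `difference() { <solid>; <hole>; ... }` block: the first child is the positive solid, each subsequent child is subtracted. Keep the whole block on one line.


difference() { translate([508, 493, 0]) cylinder(h = 1805, r = 68); translate([508, 493, 0]) cylinder(h = 1805, r = 30); }


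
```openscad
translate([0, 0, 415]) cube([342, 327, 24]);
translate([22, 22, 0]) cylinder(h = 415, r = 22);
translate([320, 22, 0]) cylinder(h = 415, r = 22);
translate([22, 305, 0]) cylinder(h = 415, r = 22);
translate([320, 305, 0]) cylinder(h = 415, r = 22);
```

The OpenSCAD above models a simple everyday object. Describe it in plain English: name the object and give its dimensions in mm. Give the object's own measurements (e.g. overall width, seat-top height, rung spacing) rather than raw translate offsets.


A simple wooden stool: a rectangular seat 342 mm (x) by 327 mm (y), 24 mm thick, top face at z = 439 mm, on four round legs, each 44 mm in diameter. The legs rest on z = 0, each leg's axis is inset half a diameter from the nearest pair of seat edges (so the leg's bounding box is flush with the corner).


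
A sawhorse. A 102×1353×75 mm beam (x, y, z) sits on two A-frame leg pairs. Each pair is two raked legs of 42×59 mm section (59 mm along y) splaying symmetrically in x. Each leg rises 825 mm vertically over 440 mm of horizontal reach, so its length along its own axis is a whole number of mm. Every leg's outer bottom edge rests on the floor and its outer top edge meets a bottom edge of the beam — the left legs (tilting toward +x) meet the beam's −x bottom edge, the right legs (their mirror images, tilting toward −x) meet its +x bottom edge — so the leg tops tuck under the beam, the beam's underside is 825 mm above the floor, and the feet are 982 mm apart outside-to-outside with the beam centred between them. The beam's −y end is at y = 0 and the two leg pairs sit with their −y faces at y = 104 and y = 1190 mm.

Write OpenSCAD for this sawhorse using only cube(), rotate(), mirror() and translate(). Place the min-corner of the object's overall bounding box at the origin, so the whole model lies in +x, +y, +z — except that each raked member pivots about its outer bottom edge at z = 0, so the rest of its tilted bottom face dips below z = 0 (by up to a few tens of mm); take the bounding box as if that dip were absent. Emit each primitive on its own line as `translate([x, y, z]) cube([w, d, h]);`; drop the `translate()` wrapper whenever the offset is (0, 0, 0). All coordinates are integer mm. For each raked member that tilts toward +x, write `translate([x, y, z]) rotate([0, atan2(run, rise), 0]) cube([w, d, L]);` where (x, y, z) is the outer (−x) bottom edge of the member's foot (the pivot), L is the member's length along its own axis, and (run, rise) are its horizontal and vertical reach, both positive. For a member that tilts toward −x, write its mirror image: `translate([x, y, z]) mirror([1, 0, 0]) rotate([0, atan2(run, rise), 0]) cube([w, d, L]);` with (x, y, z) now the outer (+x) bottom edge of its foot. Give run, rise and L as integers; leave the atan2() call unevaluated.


translate([440, 0, 825]) cube([102, 1353, 75]);
translate([0, 104, 0]) rotate([0, atan2(440, 825), 0]) cube([42, 59, 935]);
translate([982, 104, 0]) mirror([1, 0, 0]) rotate([0, atan2(440, 825), 0]) cube([42, 59, 935]);
translate([0, 1190, 0]) rotate([0, atan2(440, 825), 0]) cube([42, 59, 935]);
translate([982, 1190, 0]) mirror([1, 0, 0]) rotate([0, atan2(440, 825), 0]) cube([42, 59, 935]);


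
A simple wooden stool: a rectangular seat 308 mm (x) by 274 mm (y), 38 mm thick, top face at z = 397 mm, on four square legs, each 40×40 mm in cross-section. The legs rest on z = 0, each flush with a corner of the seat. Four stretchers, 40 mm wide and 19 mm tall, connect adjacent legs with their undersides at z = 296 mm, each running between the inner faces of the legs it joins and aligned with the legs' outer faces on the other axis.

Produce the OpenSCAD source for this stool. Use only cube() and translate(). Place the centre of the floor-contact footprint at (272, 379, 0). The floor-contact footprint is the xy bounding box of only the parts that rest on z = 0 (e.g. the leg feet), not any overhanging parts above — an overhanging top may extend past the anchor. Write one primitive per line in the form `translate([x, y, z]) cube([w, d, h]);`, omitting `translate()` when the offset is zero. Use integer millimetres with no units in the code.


translate([118, 242, 359]) cube([308, 274, 38]);
translate([118, 242, 0]) cube([40, 40, 359]);
translate([386, 242, 0]) cube([40, 40, 359]);
translate([118, 476, 0]) cube([40, 40, 359]);
translate([386, 476, 0]) cube([40, 40, 359]);
translate([158, 242, 296]) cube([228, 40, 19]);
translate([158, 476, 296]) cube([228, 40, 19]);
translate([118, 282, 296]) cube([40, 194, 19]);
translate([386, 282, 296]) cube([40, 194, 19]);


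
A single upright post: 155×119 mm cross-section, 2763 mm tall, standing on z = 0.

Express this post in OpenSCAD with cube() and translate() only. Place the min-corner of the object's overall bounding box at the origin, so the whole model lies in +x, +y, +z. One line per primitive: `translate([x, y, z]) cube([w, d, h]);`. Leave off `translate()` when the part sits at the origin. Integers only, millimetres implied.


cube([155, 119, 2763]);


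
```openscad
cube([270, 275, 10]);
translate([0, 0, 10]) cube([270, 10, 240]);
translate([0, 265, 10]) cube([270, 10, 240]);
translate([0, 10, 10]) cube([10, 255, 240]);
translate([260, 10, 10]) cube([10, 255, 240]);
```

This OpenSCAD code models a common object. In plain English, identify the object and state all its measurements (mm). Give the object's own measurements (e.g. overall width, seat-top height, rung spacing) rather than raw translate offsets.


An open-topped rectangular box: outside dimensions 270×275×250 mm, with a uniform wall and base thickness of 10 mm. The base is a full 270×275 slab on the floor; four walls sit on top of the base. The front and back walls (the −y and +y sides) span the full width; the two side walls fit between them.


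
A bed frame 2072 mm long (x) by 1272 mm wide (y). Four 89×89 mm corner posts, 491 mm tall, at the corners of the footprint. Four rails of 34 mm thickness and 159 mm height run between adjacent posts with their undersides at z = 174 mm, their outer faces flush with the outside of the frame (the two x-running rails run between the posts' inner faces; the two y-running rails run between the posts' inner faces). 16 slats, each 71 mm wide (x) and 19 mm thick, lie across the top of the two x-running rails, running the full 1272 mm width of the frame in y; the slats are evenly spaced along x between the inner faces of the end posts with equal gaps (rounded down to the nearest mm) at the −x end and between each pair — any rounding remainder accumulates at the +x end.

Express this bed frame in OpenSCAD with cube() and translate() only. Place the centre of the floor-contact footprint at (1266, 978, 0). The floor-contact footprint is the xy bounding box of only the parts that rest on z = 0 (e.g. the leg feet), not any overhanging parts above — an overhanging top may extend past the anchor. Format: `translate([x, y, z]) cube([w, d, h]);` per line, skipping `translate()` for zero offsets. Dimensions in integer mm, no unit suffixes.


// slat z = rail_z + rail_h = 174 + 159 = 333
// slat gap = ⌊(1894 − 16·71) / 17⌋ = 44
translate([230, 342, 0]) cube([89, 89, 491]);
translate([230, 1525, 0]) cube([89, 89, 491]);
translate([2213, 342, 0]) cube([89, 89, 491]);
translate([2213, 1525, 0]) cube([89, 89, 491]);
translate([319, 342, 174]) cube([1894, 34, 159]);
translate([319, 1580, 174]) cube([1894, 34, 159]);
translate([230, 431, 174]) cube([34, 1094, 159]);
translate([2268, 431, 174]) cube([34, 1094, 159]);
translate([363, 342, 333]) cube([71, 1272, 19]);
translate([478, 342, 333]) cube([71, 1272, 19]);
translate([593, 342, 333]) cube([71, 1272, 19]);
translate([708, 342, 333]) cube([71, 1272, 19]);
translate([823, 342, 333]) cube([71, 1272, 19]);
translate([938, 342, 333]) cube([71, 1272, 19]);
translate([1053, 342, 333]) cube([71, 1272, 19]);
translate([1168, 342, 333]) cube([71, 1272, 19]);
translate([1283, 342, 333]) cube([71, 1272, 19]);
translate([1398, 342, 333]) cube([71, 1272, 19]);
translate([1513, 342, 333]) cube([71, 1272, 19]);
translate([1628, 342, 333]) cube([71, 1272, 19]);
translate([1743, 342, 333]) cube([71, 1272, 19]);
translate([1858, 342, 333]) cube([71, 1272, 19]);
translate([1973, 342, 333]) cube([71, 1272, 19]);
translate([2088, 342, 333]) cube([71, 1272, 19]);


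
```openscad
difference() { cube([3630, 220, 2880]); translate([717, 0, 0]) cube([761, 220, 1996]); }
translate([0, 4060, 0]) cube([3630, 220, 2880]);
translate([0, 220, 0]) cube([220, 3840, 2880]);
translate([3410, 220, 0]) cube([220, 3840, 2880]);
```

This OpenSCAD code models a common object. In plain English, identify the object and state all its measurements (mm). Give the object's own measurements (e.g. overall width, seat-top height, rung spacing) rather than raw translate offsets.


A single room: four walls, each 2880 mm tall and 220 mm thick, enclosing an outside footprint 3630×4280 mm (x × y), no floor or roof. The front and back walls (−y and +y sides) run the full x-width; the side walls fit between their inner faces. A door opening 761 mm wide and 1996 mm tall is cut through the front wall from the floor up, its −x edge 717 mm from the wall's −x end.


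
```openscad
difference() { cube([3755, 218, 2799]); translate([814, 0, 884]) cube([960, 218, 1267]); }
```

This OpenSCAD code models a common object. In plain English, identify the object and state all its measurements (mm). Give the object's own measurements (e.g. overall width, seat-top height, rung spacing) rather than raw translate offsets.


A wall 3755 mm long (x), 218 mm thick (y), 2799 mm tall, with a rectangular window opening cut through it. The opening is 960 mm wide and 1267 mm tall; its sill is at z = 884 mm and its near (−x) edge is 814 mm from the wall's −x end. The opening passes through the full wall thickness.


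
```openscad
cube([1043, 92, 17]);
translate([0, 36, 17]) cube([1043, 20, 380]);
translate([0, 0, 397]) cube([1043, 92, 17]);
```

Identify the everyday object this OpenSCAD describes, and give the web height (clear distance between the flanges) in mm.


An I-beam. The web height is 380 mm.

Two wide flanges with a thin centred web — an I-beam. Overall 414 mm minus two 17 mm flanges gives a web of 414 − 2·17 = 380 mm.


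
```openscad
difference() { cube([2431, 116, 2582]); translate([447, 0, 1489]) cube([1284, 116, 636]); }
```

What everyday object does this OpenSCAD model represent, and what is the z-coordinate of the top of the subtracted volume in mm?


A wall with a window opening. The window head height is 2125 mm.

A wall with a rectangular opening subtracted — a window. Sill at z = 1489, opening 636 mm tall, so the head is at 1489 + 636 = 2125 mm.


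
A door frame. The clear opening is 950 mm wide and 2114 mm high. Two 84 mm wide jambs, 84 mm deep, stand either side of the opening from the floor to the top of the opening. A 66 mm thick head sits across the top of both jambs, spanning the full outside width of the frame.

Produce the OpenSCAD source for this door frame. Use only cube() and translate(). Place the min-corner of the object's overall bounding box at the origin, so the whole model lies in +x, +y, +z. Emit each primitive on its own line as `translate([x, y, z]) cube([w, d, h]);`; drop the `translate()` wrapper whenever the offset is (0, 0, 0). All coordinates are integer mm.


cube([84, 84, 2114]);
translate([1034, 0, 0]) cube([84, 84, 2114]);
translate([0, 0, 2114]) cube([1118, 84, 66]);


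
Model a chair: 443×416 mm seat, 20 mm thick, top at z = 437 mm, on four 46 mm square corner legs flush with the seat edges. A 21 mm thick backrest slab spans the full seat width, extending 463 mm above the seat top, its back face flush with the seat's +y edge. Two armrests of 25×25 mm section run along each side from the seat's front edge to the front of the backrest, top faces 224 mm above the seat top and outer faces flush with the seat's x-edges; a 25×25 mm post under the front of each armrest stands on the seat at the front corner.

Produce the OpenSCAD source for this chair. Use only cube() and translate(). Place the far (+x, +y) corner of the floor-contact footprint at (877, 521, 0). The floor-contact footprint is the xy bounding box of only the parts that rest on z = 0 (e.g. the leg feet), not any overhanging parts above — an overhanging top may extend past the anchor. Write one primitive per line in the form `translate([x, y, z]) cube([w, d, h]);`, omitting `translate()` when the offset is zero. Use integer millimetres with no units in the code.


translate([434, 105, 417]) cube([443, 416, 20]);
translate([434, 105, 0]) cube([46, 46, 417]);
translate([831, 105, 0]) cube([46, 46, 417]);
translate([434, 475, 0]) cube([46, 46, 417]);
translate([831, 475, 0]) cube([46, 46, 417]);
translate([434, 500, 437]) cube([443, 21, 463]);
translate([434, 105, 636]) cube([25, 395, 25]);
translate([852, 105, 636]) cube([25, 395, 25]);
translate([434, 105, 437]) cube([25, 25, 199]);
translate([852, 105, 437]) cube([25, 25, 199]);


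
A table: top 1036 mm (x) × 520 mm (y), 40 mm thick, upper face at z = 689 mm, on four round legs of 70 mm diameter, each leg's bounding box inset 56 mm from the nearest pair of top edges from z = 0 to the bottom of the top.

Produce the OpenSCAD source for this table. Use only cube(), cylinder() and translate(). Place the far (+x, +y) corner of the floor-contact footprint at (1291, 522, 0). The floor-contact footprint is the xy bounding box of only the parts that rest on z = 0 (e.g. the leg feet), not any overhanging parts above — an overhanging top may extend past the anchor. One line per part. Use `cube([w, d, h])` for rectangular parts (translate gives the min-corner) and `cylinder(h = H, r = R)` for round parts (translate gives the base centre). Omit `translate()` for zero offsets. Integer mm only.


translate([311, 58, 649]) cube([1036, 520, 40]);
translate([402, 149, 0]) cylinder(h = 649, r = 35);
translate([1256, 149, 0]) cylinder(h = 649, r = 35);
translate([402, 487, 0]) cylinder(h = 649, r = 35);
translate([1256, 487, 0]) cylinder(h = 649, r = 35);


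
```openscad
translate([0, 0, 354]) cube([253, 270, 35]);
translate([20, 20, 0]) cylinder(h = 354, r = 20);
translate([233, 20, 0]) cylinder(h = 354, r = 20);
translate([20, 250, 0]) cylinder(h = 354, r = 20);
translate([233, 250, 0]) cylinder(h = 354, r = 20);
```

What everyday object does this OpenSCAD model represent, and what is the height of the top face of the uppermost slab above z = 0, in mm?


A stool. The seat height is 389 mm.

A 253×270×35 slab at z = 354 on four corner cylinders — a stool. The seat top is 354 + 35 = 389 mm.


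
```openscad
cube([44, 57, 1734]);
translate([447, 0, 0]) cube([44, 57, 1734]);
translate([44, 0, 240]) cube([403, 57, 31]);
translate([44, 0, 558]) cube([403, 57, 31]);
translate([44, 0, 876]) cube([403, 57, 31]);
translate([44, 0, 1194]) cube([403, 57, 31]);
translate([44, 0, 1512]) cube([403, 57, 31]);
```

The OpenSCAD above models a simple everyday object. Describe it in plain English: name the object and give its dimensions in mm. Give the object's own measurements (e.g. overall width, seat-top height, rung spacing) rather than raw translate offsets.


A straight ladder. Two 44×57 mm vertical rails, 1734 mm tall, stand 491 mm apart (outside-to-outside) with their front faces coplanar on the −y side. 5 rungs, each 57 mm deep and 31 mm tall, span between the inner faces of the rails, front faces flush with the rails. The lowest rung's underside is at z = 240 mm and rungs are spaced 318 mm apart (underside to underside).


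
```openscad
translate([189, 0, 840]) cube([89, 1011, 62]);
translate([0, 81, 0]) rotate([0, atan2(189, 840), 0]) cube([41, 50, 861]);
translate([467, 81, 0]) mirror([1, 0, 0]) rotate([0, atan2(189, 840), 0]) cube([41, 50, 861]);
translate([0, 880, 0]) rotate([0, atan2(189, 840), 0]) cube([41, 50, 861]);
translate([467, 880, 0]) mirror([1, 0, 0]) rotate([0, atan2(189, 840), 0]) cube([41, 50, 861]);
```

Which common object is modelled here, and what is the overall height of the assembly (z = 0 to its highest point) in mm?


A sawhorse. The overall height is 902 mm.

A beam across two mirrored pairs of raked legs — a sawhorse. The beam's underside is at z = 840 (matching the legs' vertical rise in atan2(189, 840)) and the beam is 62 mm tall, so its top is at 840 + 62 = 902 mm. The raked legs top out at the beam's underside, so that is the highest point.


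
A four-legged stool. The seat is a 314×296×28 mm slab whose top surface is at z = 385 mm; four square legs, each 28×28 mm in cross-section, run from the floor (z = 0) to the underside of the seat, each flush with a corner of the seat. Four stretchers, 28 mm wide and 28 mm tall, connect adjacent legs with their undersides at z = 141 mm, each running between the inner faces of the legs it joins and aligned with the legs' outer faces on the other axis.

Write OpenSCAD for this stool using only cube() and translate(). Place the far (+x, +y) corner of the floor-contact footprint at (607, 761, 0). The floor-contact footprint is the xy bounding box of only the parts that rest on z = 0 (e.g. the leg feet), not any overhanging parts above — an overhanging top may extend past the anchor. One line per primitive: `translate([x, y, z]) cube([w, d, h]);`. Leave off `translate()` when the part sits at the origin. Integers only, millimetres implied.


translate([293, 465, 357]) cube([314, 296, 28]);
translate([293, 465, 0]) cube([28, 28, 357]);
translate([579, 465, 0]) cube([28, 28, 357]);
translate([293, 733, 0]) cube([28, 28, 357]);
translate([579, 733, 0]) cube([28, 28, 357]);
translate([321, 465, 141]) cube([258, 28, 28]);
translate([321, 733, 141]) cube([258, 28, 28]);
translate([293, 493, 141]) cube([28, 240, 28]);
translate([579, 493, 141]) cube([28, 240, 28]);


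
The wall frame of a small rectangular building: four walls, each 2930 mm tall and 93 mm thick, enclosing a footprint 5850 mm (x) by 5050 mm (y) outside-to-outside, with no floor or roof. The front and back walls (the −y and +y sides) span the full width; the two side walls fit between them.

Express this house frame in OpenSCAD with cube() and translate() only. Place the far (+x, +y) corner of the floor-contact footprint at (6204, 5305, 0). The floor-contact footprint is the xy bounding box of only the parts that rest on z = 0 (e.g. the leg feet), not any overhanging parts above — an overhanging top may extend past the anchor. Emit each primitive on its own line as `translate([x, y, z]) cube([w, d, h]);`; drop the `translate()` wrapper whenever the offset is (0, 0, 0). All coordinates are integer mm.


translate([354, 255, 0]) cube([5850, 93, 2930]);
translate([354, 5212, 0]) cube([5850, 93, 2930]);
translate([354, 348, 0]) cube([93, 4864, 2930]);
translate([6111, 348, 0]) cube([93, 4864, 2930]);


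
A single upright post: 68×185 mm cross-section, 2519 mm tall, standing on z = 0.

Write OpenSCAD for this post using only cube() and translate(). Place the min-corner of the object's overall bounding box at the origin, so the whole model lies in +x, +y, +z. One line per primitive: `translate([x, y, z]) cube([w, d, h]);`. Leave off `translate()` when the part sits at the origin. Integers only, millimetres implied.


cube([68, 185, 2519]);


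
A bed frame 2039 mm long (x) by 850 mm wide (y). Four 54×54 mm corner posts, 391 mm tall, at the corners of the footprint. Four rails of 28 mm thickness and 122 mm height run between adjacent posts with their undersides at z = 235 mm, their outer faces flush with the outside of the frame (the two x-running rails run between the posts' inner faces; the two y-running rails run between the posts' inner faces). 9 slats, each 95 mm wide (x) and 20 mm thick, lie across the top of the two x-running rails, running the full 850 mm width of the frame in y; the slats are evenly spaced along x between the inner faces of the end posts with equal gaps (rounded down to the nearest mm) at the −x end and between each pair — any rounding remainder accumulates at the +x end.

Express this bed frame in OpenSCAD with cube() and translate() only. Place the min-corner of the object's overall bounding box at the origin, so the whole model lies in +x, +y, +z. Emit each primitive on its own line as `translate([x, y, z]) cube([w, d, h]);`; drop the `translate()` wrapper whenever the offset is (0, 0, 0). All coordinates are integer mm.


cube([54, 54, 391]);
translate([0, 796, 0]) cube([54, 54, 391]);
translate([1985, 0, 0]) cube([54, 54, 391]);
translate([1985, 796, 0]) cube([54, 54, 391]);
translate([54, 0, 235]) cube([1931, 28, 122]);
translate([54, 822, 235]) cube([1931, 28, 122]);
translate([0, 54, 235]) cube([28, 742, 122]);
translate([2011, 54, 235]) cube([28, 742, 122]);
translate([161, 0, 357]) cube([95, 850, 20]);
translate([363, 0, 357]) cube([95, 850, 20]);
translate([565, 0, 357]) cube([95, 850, 20]);
translate([767, 0, 357]) cube([95, 850, 20]);
translate([969, 0, 357]) cube([95, 850, 20]);
translate([1171, 0, 357]) cube([95, 850, 20]);
translate([1373, 0, 357]) cube([95, 850, 20]);
translate([1575, 0, 357]) cube([95, 850, 20]);
translate([1777, 0, 357]) cube([95, 850, 20]);


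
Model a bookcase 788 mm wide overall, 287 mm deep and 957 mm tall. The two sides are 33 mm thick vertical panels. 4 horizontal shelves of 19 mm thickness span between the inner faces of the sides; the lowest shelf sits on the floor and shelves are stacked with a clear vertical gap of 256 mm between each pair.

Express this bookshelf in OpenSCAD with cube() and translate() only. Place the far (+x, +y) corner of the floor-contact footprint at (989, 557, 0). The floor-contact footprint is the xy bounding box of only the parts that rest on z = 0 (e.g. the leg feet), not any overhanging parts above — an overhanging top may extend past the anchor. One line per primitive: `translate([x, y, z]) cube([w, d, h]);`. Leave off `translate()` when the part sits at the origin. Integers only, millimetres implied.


translate([201, 270, 0]) cube([33, 287, 957]);
translate([956, 270, 0]) cube([33, 287, 957]);
translate([234, 270, 0]) cube([722, 287, 19]);
translate([234, 270, 275]) cube([722, 287, 19]);
translate([234, 270, 550]) cube([722, 287, 19]);
translate([234, 270, 825]) cube([722, 287, 19]);


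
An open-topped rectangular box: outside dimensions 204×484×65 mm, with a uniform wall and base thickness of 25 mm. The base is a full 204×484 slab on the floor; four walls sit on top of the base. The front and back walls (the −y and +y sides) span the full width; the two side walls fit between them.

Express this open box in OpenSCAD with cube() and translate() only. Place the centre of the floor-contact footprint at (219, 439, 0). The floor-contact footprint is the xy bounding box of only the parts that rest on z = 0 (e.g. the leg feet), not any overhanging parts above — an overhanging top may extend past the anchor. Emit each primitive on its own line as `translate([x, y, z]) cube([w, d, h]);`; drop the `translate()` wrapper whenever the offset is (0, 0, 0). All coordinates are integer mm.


translate([117, 197, 0]) cube([204, 484, 25]);
translate([117, 197, 25]) cube([204, 25, 40]);
translate([117, 656, 25]) cube([204, 25, 40]);
translate([117, 222, 25]) cube([25, 434, 40]);
translate([296, 222, 25]) cube([25, 434, 40]);
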